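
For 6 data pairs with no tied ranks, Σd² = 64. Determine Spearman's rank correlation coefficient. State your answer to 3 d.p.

-0.829

ρ = 1 − 6Σd² / [n(n²−1)] = 1 − 6×64 / (6×35)
  = 1 − 384/210 = 1 − 1.8286 ≈ -0.829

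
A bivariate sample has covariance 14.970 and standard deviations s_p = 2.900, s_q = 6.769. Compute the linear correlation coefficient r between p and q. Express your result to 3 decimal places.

r = Cov(p,q) / (s_p · s_q) = 14.970 / (2.900 × 6.769)
  = 14.970 / 19.6301 ≈ 0.763

0.763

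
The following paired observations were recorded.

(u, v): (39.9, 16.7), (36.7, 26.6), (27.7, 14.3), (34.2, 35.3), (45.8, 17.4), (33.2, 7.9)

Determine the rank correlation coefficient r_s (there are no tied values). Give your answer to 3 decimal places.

Rank u: 5, 4, 1, 3, 6, 2
Rank v: 3, 5, 2, 6, 4, 1
d = rank(u) − rank(v): 2, -1, -1, -3, 2, 1; Σd² = 20
ρ = 1 − 6Σd² / [n(n²−1)] = 1 − 6×20 / (6×35) = 1 − 120/210 ≈ 0.429

0.429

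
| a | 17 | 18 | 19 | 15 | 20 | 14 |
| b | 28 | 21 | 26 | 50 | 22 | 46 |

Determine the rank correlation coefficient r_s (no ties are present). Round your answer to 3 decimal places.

-0.771

Rank a: 3, 4, 5, 2, 6, 1
Rank b: 4, 1, 3, 6, 2, 5
d = rank(a) − rank(b): -1, 3, 2, -4, 4, -4; Σd² = 62
ρ = 1 − 6Σd² / [n(n²−1)] = 1 − 6×62 / (6×35) = 1 − 372/210 ≈ -0.771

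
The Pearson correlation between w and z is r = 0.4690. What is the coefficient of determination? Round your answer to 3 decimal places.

0.220

r² = (0.4690)² = 0.220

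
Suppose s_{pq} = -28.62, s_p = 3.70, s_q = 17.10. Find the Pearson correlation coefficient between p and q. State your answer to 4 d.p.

r = Cov(p,q) / (s_p · s_q) = -28.62 / (3.70 × 17.10)
  = -28.62 / 63.2700 ≈ -0.4523

-0.4523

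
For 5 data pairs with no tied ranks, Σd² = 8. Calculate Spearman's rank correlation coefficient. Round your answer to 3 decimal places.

ρ = 1 − 6Σd² / [n(n²−1)] = 1 − 6×8 / (5×24)
  = 1 − 48/120 = 1 − 0.4000 ≈ 0.600

0.600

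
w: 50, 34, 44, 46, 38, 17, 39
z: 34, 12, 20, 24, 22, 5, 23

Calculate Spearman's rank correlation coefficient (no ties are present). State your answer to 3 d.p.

0.893

Rank w: 7, 2, 5, 6, 3, 1, 4
Rank z: 7, 2, 3, 6, 4, 1, 5
d = rank(w) − rank(z): 0, 0, 2, 0, -1, 0, -1; Σd² = 6
ρ = 1 − 6Σd² / [n(n²−1)] = 1 − 6×6 / (7×48) = 1 − 36/336 ≈ 0.893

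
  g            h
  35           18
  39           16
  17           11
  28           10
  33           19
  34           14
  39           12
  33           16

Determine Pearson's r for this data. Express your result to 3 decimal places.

n = 8, Σg = 258, Σh = 116, Σg² = 8674, Σh² = 1758, Σgh = 3820
nΣgh − ΣgΣh = 30560 − 29928 = 632
nΣg² − (Σg)² = 69392 − 66564 = 2828; nΣh² − (Σh)² = 14064 − 13456 = 608
r = 632 / √(2828 × 608) = 632 / 1311.2681 ≈ 0.482

0.482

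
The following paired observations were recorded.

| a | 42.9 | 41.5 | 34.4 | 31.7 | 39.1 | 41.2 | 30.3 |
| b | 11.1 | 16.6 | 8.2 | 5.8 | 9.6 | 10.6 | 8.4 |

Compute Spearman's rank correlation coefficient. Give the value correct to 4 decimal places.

Rank a: 7, 6, 3, 2, 4, 5, 1
Rank b: 6, 7, 2, 1, 4, 5, 3
d = rank(a) − rank(b): 1, -1, 1, 1, 0, 0, -2; Σd² = 8
ρ = 1 − 6Σd² / [n(n²−1)] = 1 − 6×8 / (7×48) = 1 − 48/336 ≈ 0.8571

0.8571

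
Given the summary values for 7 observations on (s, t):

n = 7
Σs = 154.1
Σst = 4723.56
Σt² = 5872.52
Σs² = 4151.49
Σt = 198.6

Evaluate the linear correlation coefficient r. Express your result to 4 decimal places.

r = (nΣst − ΣsΣt) / √[(nΣs² − (Σs)²)(nΣt² − (Σt)²)]
Numerator: 7×4723.56 − 154.1×198.6 = 2460.66
Denominator: √[(29060.43 − 23746.81)(41107.64 − 39441.96)] = √[5313.62 × 1665.68] = 2975.0278
r = 2460.66 / 2975.0278 ≈ 0.8271

0.8271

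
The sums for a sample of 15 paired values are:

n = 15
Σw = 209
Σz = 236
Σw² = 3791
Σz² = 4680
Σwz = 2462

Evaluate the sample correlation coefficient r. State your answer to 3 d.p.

-0.896

r = (nΣwz − ΣwΣz) / √[(nΣw² − (Σw)²)(nΣz² − (Σz)²)]
Numerator: 15×2462 − 209×236 = -12394
Denominator: √[(56865 − 43681)(70200 − 55696)] = √[13184 × 14504] = 13828.2586
r = -12394 / 13828.2586 ≈ -0.896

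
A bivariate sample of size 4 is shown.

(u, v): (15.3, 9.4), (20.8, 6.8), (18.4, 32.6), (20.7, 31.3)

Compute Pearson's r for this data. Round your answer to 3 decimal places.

n = 4, Σu = 75.2, Σv = 80.1, Σu² = 1433.78, Σv² = 2177.05, Σuv = 1533.01
nΣuv − ΣuΣv = 6132.04 − 6023.52 = 108.52
nΣu² − (Σu)² = 5735.12 − 5655.04 = 80.08; nΣv² − (Σv)² = 8708.2 − 6416.01 = 2292.19
r = 108.52 / √(80.08 × 2292.19) = 108.52 / 428.4374 ≈ 0.253

0.253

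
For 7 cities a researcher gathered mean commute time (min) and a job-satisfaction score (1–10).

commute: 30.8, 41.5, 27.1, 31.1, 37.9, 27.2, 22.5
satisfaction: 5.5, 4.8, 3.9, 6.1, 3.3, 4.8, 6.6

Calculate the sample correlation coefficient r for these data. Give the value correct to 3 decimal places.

-0.485

n = 7, Σx = 218.1, Σy = 35, Σx² = 7055.01, Σy² = 183.2, Σxy = 1068.13
nΣxy − ΣxΣy = 7476.91 − 7633.5 = -156.59
nΣx² − (Σx)² = 49385.07 − 47567.61 = 1817.46; nΣy² − (Σy)² = 1282.4 − 1225 = 57.4
r = -156.59 / √(1817.46 × 57.4) = -156.59 / 322.9895 ≈ -0.485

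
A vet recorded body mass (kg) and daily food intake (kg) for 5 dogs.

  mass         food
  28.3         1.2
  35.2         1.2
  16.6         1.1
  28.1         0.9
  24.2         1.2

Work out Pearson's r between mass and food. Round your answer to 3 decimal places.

0.142

n = 5, Σx = 132.4, Σy = 5.6, Σx² = 3690.74, Σy² = 6.34, Σxy = 148.79
nΣxy − ΣxΣy = 743.95 − 741.44 = 2.51
nΣx² − (Σx)² = 18453.7 − 17529.76 = 923.94; nΣy² − (Σy)² = 31.7 − 31.36 = 0.34
r = 2.51 / √(923.94 × 0.34) = 2.51 / 17.7240 ≈ 0.142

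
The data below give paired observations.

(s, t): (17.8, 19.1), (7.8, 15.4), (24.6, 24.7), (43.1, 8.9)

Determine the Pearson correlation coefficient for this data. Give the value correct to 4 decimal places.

n = 4, Σs = 93.3, Σt = 68.1, Σs² = 2840.45, Σt² = 1291.27, Σst = 1451.31
nΣst − ΣsΣt = 5805.24 − 6353.73 = -548.49
nΣs² − (Σs)² = 11361.8 − 8704.89 = 2656.91; nΣt² − (Σt)² = 5165.08 − 4637.61 = 527.47
r = -548.49 / √(2656.91 × 527.47) = -548.49 / 1183.8244 ≈ -0.4633

-0.4633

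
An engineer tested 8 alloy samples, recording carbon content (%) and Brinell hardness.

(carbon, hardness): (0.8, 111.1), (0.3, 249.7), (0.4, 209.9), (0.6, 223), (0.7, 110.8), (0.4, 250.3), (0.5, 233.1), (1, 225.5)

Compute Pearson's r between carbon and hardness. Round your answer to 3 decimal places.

-0.490

n = 8, Σx = 4.7, Σy = 1613.4, Σx² = 3.15, Σy² = 348592.9, Σxy = 901.28
nΣxy − ΣxΣy = 7210.24 − 7582.98 = -372.74
nΣx² − (Σx)² = 25.2 − 22.09 = 3.11; nΣy² − (Σy)² = 2788743.2 − 2603059.56 = 185683.64
r = -372.74 / √(3.11 × 185683.64) = -372.74 / 759.9185 ≈ -0.490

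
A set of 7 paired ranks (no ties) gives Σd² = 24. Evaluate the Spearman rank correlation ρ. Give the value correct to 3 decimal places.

0.571

ρ = 1 − 6Σd² / [n(n²−1)] = 1 − 6×24 / (7×48)
  = 1 − 144/336 = 1 − 0.4286 ≈ 0.571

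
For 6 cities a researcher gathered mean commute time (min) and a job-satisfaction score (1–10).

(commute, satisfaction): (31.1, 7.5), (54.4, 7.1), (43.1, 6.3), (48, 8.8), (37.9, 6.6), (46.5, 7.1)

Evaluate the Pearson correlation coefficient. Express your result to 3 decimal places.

n = 6, Σx = 261, Σy = 43.4, Σx² = 11686.84, Σy² = 317.76, Σxy = 1893.71
nΣxy − ΣxΣy = 11362.26 − 11327.4 = 34.86
nΣx² − (Σx)² = 70121.04 − 68121 = 2000.04; nΣy² − (Σy)² = 1906.56 − 1883.56 = 23
r = 34.86 / √(2000.04 × 23) = 34.86 / 214.4783 ≈ 0.163

0.163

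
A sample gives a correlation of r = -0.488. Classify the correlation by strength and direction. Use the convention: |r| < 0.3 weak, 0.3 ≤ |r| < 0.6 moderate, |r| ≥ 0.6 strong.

r = -0.488 < 0 so the relationship is negative.
|r| = 0.488, which falls in the moderate range.

moderate negative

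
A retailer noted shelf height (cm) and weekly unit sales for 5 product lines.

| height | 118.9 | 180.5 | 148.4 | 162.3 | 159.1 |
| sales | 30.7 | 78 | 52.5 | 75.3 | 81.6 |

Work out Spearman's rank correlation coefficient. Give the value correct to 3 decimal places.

0.700

Rank height: 1, 5, 2, 4, 3
Rank sales: 1, 4, 2, 3, 5
d = rank(height) − rank(sales): 0, 1, 0, 1, -2; Σd² = 6
ρ = 1 − 6Σd² / [n(n²−1)] = 1 − 6×6 / (5×24) = 1 − 36/120 ≈ 0.700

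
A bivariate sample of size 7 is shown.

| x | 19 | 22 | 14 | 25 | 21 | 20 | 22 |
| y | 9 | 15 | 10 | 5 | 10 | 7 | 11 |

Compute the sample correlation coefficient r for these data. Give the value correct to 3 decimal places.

-0.166

n = 7, Σx = 143, Σy = 67, Σx² = 2991, Σy² = 701, Σxy = 1358
nΣxy − ΣxΣy = 9506 − 9581 = -75
nΣx² − (Σx)² = 20937 − 20449 = 488; nΣy² − (Σy)² = 4907 − 4489 = 418
r = -75 / √(488 × 418) = -75 / 451.6459 ≈ -0.166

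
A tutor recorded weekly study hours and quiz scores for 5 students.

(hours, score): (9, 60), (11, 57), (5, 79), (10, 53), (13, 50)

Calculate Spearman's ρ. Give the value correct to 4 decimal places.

-0.9000

Rank hours: 2, 4, 1, 3, 5
Rank score: 4, 3, 5, 2, 1
d = rank(hours) − rank(score): -2, 1, -4, 1, 4; Σd² = 38
ρ = 1 − 6Σd² / [n(n²−1)] = 1 − 6×38 / (5×24) = 1 − 228/120 ≈ -0.9000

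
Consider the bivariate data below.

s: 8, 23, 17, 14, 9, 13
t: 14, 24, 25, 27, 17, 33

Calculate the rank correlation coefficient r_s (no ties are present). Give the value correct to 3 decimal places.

0.429

Rank s: 1, 6, 5, 4, 2, 3
Rank t: 1, 3, 4, 5, 2, 6
d = rank(s) − rank(t): 0, 3, 1, -1, 0, -3; Σd² = 20
ρ = 1 − 6Σd² / [n(n²−1)] = 1 − 6×20 / (6×35) = 1 − 120/210 ≈ 0.429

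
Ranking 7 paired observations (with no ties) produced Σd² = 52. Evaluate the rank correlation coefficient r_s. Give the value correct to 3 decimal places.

ρ = 1 − 6Σd² / [n(n²−1)] = 1 − 6×52 / (7×48)
  = 1 − 312/336 = 1 − 0.9286 ≈ 0.071

0.071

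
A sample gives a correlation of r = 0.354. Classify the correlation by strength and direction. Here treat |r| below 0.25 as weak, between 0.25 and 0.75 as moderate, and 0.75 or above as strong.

moderate positive

r = 0.354 > 0 so the relationship is positive.
|r| = 0.354, which falls in the moderate range.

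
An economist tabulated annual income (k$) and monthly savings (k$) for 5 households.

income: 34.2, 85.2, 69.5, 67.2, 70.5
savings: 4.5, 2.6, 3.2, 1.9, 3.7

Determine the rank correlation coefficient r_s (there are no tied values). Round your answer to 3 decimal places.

Rank income: 1, 5, 3, 2, 4
Rank savings: 5, 2, 3, 1, 4
d = rank(income) − rank(savings): -4, 3, 0, 1, 0; Σd² = 26
ρ = 1 − 6Σd² / [n(n²−1)] = 1 − 6×26 / (5×24) = 1 − 156/120 ≈ -0.300

-0.300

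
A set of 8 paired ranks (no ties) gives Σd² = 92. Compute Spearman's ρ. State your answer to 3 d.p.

-0.095

ρ = 1 − 6Σd² / [n(n²−1)] = 1 − 6×92 / (8×63)
  = 1 − 552/504 = 1 − 1.0952 ≈ -0.095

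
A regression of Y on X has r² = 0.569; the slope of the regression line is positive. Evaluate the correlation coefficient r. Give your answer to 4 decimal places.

|r| = √0.569 = 0.7543
The association is positive, so r = 0.7543.

0.7543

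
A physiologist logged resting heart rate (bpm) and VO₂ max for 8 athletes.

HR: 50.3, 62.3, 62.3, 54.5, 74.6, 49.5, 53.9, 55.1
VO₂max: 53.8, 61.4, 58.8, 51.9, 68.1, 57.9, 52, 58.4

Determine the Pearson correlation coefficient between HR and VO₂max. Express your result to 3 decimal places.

n = 8, Σx = 462.5, Σy = 462.3, Σx² = 27219.55, Σy² = 26920.03, Σxy = 26990.1
nΣxy − ΣxΣy = 215920.8 − 213813.75 = 2107.05
nΣx² − (Σx)² = 217756.4 − 213906.25 = 3850.15; nΣy² − (Σy)² = 215360.24 − 213721.29 = 1638.95
r = 2107.05 / √(3850.15 × 1638.95) = 2107.05 / 2512.0118 ≈ 0.839

0.839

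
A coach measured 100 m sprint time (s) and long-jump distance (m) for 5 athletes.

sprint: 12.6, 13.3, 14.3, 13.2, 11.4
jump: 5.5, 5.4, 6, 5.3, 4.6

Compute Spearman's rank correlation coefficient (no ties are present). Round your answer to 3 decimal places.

Rank sprint: 2, 4, 5, 3, 1
Rank jump: 4, 3, 5, 2, 1
d = rank(sprint) − rank(jump): -2, 1, 0, 1, 0; Σd² = 6
ρ = 1 − 6Σd² / [n(n²−1)] = 1 − 6×6 / (5×24) = 1 − 36/120 ≈ 0.700

0.700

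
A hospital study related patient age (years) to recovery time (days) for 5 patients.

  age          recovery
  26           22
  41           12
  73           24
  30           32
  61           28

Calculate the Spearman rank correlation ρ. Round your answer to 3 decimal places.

0.100

Rank age: 1, 3, 5, 2, 4
Rank recovery: 2, 1, 3, 5, 4
d = rank(age) − rank(recovery): -1, 2, 2, -3, 0; Σd² = 18
ρ = 1 − 6Σd² / [n(n²−1)] = 1 − 6×18 / (5×24) = 1 − 108/120 ≈ 0.100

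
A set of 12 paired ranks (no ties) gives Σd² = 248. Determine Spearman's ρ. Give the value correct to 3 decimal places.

0.133

ρ = 1 − 6Σd² / [n(n²−1)] = 1 − 6×248 / (12×143)
  = 1 − 1488/1716 = 1 − 0.8671 ≈ 0.133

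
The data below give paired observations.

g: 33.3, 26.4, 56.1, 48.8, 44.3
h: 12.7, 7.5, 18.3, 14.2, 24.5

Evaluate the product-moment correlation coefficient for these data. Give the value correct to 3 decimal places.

0.659

n = 5, Σg = 208.9, Σh = 77.2, Σg² = 9296.99, Σh² = 1354.32, Σgh = 3425.85
nΣgh − ΣgΣh = 17129.25 − 16127.08 = 1002.17
nΣg² − (Σg)² = 46484.95 − 43639.21 = 2845.74; nΣh² − (Σh)² = 6771.6 − 5959.84 = 811.76
r = 1002.17 / √(2845.74 × 811.76) = 1002.17 / 1519.8875 ≈ 0.659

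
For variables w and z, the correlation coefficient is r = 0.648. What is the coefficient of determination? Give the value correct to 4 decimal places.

0.4199

r² = (0.648)² = 0.4199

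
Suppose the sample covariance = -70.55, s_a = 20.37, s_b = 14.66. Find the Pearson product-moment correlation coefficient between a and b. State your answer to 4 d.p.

r = Cov(a,b) / (s_a · s_b) = -70.55 / (20.37 × 14.66)
  = -70.55 / 298.6242 ≈ -0.2363

-0.2363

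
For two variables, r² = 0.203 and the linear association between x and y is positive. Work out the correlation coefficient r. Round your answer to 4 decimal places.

0.4506

|r| = √0.203 = 0.4506
The association is positive, so r = 0.4506.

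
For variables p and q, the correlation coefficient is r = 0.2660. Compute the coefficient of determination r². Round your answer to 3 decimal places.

0.071

r² = (0.2660)² = 0.071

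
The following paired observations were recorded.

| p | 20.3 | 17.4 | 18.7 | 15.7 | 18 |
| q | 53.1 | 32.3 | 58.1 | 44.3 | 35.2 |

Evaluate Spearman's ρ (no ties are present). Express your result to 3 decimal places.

Rank p: 5, 2, 4, 1, 3
Rank q: 4, 1, 5, 3, 2
d = rank(p) − rank(q): 1, 1, -1, -2, 1; Σd² = 8
ρ = 1 − 6Σd² / [n(n²−1)] = 1 − 6×8 / (5×24) = 1 − 48/120 ≈ 0.600

0.600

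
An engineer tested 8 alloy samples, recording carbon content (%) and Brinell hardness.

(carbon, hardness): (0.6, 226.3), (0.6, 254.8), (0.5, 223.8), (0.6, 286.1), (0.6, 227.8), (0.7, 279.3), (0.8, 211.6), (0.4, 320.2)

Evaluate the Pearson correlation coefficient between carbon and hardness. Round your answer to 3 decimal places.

-0.506

n = 8, Σx = 4.8, Σy = 2029.9, Σx² = 2.98, Σy² = 525278.31, Σxy = 1201.77
nΣxy − ΣxΣy = 9614.16 − 9743.52 = -129.36
nΣx² − (Σx)² = 23.84 − 23.04 = 0.8; nΣy² − (Σy)² = 4202226.48 − 4120494.01 = 81732.47
r = -129.36 / √(0.8 × 81732.47) = -129.36 / 255.7068 ≈ -0.506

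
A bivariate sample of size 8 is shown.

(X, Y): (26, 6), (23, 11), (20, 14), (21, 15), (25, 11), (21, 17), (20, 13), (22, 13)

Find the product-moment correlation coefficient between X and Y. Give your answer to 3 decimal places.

n = 8, ΣX = 178, ΣY = 100, ΣX² = 3996, ΣY² = 1326, ΣXY = 2182
nΣXY − ΣXΣY = 17456 − 17800 = -344
nΣX² − (ΣX)² = 31968 − 31684 = 284; nΣY² − (ΣY)² = 10608 − 10000 = 608
r = -344 / √(284 × 608) = -344 / 415.5382 ≈ -0.828

-0.828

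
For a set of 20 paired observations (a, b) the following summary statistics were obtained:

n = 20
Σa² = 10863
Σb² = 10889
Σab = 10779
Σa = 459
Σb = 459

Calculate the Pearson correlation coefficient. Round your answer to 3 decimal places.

0.717

r = (nΣab − ΣaΣb) / √[(nΣa² − (Σa)²)(nΣb² − (Σb)²)]
Numerator: 20×10779 − 459×459 = 4899
Denominator: √[(217260 − 210681)(217780 − 210681)] = √[6579 × 7099] = 6834.0560
r = 4899 / 6834.0560 ≈ 0.717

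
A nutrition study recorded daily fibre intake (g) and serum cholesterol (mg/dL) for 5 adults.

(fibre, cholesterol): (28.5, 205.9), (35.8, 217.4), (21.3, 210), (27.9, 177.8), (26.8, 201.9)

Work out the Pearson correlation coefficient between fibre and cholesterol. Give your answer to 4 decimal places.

0.2278

n = 5, Σx = 140.3, Σy = 1013, Σx² = 4044.23, Σy² = 206134.02, Σxy = 28495.61
nΣxy − ΣxΣy = 142478.05 − 142123.9 = 354.15
nΣx² − (Σx)² = 20221.15 − 19684.09 = 537.06; nΣy² − (Σy)² = 1030670.1 − 1026169 = 4501.1
r = 354.15 / √(537.06 × 4501.1) = 354.15 / 1554.7864 ≈ 0.2278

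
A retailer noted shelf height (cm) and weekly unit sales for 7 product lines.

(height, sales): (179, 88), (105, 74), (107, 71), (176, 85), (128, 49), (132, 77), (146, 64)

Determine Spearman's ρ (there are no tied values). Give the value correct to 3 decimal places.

0.571

Rank height: 7, 1, 2, 6, 3, 4, 5
Rank sales: 7, 4, 3, 6, 1, 5, 2
d = rank(height) − rank(sales): 0, -3, -1, 0, 2, -1, 3; Σd² = 24
ρ = 1 − 6Σd² / [n(n²−1)] = 1 − 6×24 / (7×48) = 1 − 144/336 ≈ 0.571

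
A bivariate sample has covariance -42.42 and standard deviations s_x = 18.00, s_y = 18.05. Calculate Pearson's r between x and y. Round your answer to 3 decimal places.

-0.131

r = Cov(x,y) / (s_x · s_y) = -42.42 / (18.00 × 18.05)
  = -42.42 / 324.9000 ≈ -0.131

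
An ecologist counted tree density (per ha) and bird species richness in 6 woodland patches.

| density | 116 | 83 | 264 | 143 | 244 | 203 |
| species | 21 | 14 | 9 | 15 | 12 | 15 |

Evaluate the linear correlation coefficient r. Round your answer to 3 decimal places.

-0.691

n = 6, Σx = 1053, Σy = 86, Σx² = 211235, Σy² = 1312, Σxy = 14092
nΣxy − ΣxΣy = 84552 − 90558 = -6006
nΣx² − (Σx)² = 1267410 − 1108809 = 158601; nΣy² − (Σy)² = 7872 − 7396 = 476
r = -6006 / √(158601 × 476) = -6006 / 8688.7327 ≈ -0.691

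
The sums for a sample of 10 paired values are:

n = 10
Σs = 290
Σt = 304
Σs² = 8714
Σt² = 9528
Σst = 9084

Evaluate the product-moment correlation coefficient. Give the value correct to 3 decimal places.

r = (nΣst − ΣsΣt) / √[(nΣs² − (Σs)²)(nΣt² − (Σt)²)]
Numerator: 10×9084 − 290×304 = 2680
Denominator: √[(87140 − 84100)(95280 − 92416)] = √[3040 × 2864] = 2950.6881
r = 2680 / 2950.6881 ≈ 0.908

0.908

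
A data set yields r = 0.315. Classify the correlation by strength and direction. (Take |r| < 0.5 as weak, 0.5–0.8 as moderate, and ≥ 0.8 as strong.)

r = 0.315 > 0 so the relationship is positive.
|r| = 0.315, which falls in the weak range.

weak positive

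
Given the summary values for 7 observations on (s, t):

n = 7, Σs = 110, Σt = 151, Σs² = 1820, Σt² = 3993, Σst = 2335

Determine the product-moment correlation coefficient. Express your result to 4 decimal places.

-0.1460

r = (nΣst − ΣsΣt) / √[(nΣs² − (Σs)²)(nΣt² − (Σt)²)]
Numerator: 7×2335 − 110×151 = -265
Denominator: √[(12740 − 12100)(27951 − 22801)] = √[640 × 5150] = 1815.4889
r = -265 / 1815.4889 ≈ -0.1460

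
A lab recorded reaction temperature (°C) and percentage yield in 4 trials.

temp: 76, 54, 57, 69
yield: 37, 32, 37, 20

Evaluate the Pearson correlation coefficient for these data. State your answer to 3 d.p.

-0.141

n = 4, Σx = 256, Σy = 126, Σx² = 16702, Σy² = 4162, Σxy = 8029
nΣxy − ΣxΣy = 32116 − 32256 = -140
nΣx² − (Σx)² = 66808 − 65536 = 1272; nΣy² − (Σy)² = 16648 − 15876 = 772
r = -140 / √(1272 × 772) = -140 / 990.9511 ≈ -0.141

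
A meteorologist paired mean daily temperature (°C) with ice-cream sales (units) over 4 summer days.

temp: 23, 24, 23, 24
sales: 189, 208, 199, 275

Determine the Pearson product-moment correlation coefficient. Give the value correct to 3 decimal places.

n = 4, Σx = 94, Σy = 871, Σx² = 2210, Σy² = 194211, Σxy = 20516
nΣxy − ΣxΣy = 82064 − 81874 = 190
nΣx² − (Σx)² = 8840 − 8836 = 4; nΣy² − (Σy)² = 776844 − 758641 = 18203
r = 190 / √(4 × 18203) = 190 / 269.8370 ≈ 0.704

0.704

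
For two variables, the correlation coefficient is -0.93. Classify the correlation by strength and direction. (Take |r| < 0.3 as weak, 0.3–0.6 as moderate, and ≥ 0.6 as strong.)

r = -0.93 < 0 so the relationship is negative.
|r| = 0.93, which falls in the strong range.

strong negative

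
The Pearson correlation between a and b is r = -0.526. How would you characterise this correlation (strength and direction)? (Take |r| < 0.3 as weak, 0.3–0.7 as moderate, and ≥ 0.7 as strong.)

moderate negative

r = -0.526 < 0 so the relationship is negative.
|r| = 0.526, which falls in the moderate range.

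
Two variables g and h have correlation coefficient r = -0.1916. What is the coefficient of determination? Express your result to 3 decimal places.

r² = (-0.1916)² = 0.037

0.037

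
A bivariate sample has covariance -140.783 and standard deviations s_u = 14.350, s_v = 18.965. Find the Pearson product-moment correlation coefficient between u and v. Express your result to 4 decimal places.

r = Cov(u,v) / (s_u · s_v) = -140.783 / (14.350 × 18.965)
  = -140.783 / 272.1477 ≈ -0.5173

-0.5173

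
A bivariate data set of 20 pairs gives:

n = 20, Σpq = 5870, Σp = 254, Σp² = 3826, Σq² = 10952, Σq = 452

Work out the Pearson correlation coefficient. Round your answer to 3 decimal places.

r = (nΣpq − ΣpΣq) / √[(nΣp² − (Σp)²)(nΣq² − (Σq)²)]
Numerator: 20×5870 − 254×452 = 2592
Denominator: √[(76520 − 64516)(219040 − 204304)] = √[12004 × 14736] = 13300.0355
r = 2592 / 13300.0355 ≈ 0.195

0.195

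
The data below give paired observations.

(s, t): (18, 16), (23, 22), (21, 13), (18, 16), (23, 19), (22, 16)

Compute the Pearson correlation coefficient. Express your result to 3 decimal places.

0.529

n = 6, Σs = 125, Σt = 102, Σs² = 2631, Σt² = 1782, Σst = 2144
nΣst − ΣsΣt = 12864 − 12750 = 114
nΣs² − (Σs)² = 15786 − 15625 = 161; nΣt² − (Σt)² = 10692 − 10404 = 288
r = 114 / √(161 × 288) = 114 / 215.3323 ≈ 0.529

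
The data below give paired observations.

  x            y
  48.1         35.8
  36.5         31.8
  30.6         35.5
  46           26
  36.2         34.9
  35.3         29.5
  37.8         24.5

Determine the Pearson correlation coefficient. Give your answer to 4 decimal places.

n = 7, Σx = 270.5, Σy = 218, Σx² = 10683.59, Σy² = 6917.64, Σxy = 8395.81
nΣxy − ΣxΣy = 58770.67 − 58969 = -198.33
nΣx² − (Σx)² = 74785.13 − 73170.25 = 1614.88; nΣy² − (Σy)² = 48423.48 − 47524 = 899.48
r = -198.33 / √(1614.88 × 899.48) = -198.33 / 1205.2188 ≈ -0.1646

-0.1646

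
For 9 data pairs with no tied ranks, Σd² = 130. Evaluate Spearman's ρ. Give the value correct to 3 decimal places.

-0.083

ρ = 1 − 6Σd² / [n(n²−1)] = 1 − 6×130 / (9×80)
  = 1 − 780/720 = 1 − 1.0833 ≈ -0.083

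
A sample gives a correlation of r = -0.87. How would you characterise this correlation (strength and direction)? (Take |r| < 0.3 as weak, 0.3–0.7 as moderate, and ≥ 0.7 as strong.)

r = -0.87 < 0 so the relationship is negative.
|r| = 0.87, which falls in the strong range.

strong negative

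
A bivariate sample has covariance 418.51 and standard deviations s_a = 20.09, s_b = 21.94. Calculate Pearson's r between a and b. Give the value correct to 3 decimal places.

r = Cov(a,b) / (s_a · s_b) = 418.51 / (20.09 × 21.94)
  = 418.51 / 440.7746 ≈ 0.949

0.949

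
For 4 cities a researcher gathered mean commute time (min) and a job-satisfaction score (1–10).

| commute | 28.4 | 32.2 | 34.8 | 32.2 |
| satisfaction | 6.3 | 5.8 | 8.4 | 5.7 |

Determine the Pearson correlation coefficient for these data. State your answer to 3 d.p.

n = 4, Σx = 127.6, Σy = 26.2, Σx² = 4091.28, Σy² = 176.38, Σxy = 841.54
nΣxy − ΣxΣy = 3366.16 − 3343.12 = 23.04
nΣx² − (Σx)² = 16365.12 − 16281.76 = 83.36; nΣy² − (Σy)² = 705.52 − 686.44 = 19.08
r = 23.04 / √(83.36 × 19.08) = 23.04 / 39.8812 ≈ 0.578

0.578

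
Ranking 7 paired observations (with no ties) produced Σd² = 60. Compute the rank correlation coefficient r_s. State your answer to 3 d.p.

ρ = 1 − 6Σd² / [n(n²−1)] = 1 − 6×60 / (7×48)
  = 1 − 360/336 = 1 − 1.0714 ≈ -0.071

-0.071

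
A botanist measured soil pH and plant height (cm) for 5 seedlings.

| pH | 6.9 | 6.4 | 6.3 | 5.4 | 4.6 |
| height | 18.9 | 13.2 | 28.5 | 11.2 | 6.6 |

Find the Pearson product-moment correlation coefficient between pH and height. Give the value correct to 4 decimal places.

n = 5, Σx = 29.6, Σy = 78.4, Σx² = 178.58, Σy² = 1512.7, Σxy = 485.28
nΣxy − ΣxΣy = 2426.4 − 2320.64 = 105.76
nΣx² − (Σx)² = 892.9 − 876.16 = 16.74; nΣy² − (Σy)² = 7563.5 − 6146.56 = 1416.94
r = 105.76 / √(16.74 × 1416.94) = 105.76 / 154.0116 ≈ 0.6867

0.6867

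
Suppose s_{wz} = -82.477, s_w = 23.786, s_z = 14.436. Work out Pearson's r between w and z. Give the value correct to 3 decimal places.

r = Cov(w,z) / (s_w · s_z) = -82.477 / (23.786 × 14.436)
  = -82.477 / 343.3747 ≈ -0.240

-0.240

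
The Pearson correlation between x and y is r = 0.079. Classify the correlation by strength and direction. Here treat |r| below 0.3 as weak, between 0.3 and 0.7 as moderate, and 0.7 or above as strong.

r = 0.079 > 0 so the relationship is positive.
|r| = 0.079, which falls in the weak range.

weak positive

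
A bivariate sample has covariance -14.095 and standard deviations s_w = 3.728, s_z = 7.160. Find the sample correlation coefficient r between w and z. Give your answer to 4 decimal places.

r = Cov(w,z) / (s_w · s_z) = -14.095 / (3.728 × 7.160)
  = -14.095 / 26.6925 ≈ -0.5281

-0.5281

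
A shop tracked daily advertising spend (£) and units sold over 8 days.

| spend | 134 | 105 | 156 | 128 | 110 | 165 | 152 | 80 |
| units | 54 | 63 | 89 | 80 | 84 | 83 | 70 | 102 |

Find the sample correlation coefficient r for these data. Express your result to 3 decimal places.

-0.245

n = 8, Σx = 1030, Σy = 625, Σx² = 138530, Σy² = 50455, Σxy = 79710
nΣxy − ΣxΣy = 637680 − 643750 = -6070
nΣx² − (Σx)² = 1108240 − 1060900 = 47340; nΣy² − (Σy)² = 403640 − 390625 = 13015
r = -6070 / √(47340 × 13015) = -6070 / 24821.9681 ≈ -0.245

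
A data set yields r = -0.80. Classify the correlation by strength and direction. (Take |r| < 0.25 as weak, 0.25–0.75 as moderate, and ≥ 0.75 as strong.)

r = -0.80 < 0 so the relationship is negative.
|r| = 0.80, which falls in the strong range.

strong negative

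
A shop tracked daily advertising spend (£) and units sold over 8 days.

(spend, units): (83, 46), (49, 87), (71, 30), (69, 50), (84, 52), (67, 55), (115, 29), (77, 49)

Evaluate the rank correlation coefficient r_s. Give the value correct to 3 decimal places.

Rank spend: 6, 1, 4, 3, 7, 2, 8, 5
Rank units: 3, 8, 2, 5, 6, 7, 1, 4
d = rank(spend) − rank(units): 3, -7, 2, -2, 1, -5, 7, 1; Σd² = 142
ρ = 1 − 6Σd² / [n(n²−1)] = 1 − 6×142 / (8×63) = 1 − 852/504 ≈ -0.690

-0.690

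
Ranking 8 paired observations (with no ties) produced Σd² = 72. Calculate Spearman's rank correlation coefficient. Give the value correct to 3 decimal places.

ρ = 1 − 6Σd² / [n(n²−1)] = 1 − 6×72 / (8×63)
  = 1 − 432/504 = 1 − 0.8571 ≈ 0.143

0.143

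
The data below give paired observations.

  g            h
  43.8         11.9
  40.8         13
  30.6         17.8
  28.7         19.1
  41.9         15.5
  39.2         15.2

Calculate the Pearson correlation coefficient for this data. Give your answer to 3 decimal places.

n = 6, Σg = 225, Σh = 92.5, Σg² = 8635.38, Σh² = 1463.55, Σgh = 3389.76
nΣgh − ΣgΣh = 20338.56 − 20812.5 = -473.94
nΣg² − (Σg)² = 51812.28 − 50625 = 1187.28; nΣh² − (Σh)² = 8781.3 − 8556.25 = 225.05
r = -473.94 / √(1187.28 × 225.05) = -473.94 / 516.9114 ≈ -0.917

-0.917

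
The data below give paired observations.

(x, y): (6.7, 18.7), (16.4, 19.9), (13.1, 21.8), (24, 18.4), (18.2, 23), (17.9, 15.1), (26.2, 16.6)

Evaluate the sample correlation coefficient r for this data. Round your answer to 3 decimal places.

n = 7, Σx = 122.5, Σy = 133.5, Σx² = 2399.55, Σy² = 2592.07, Σxy = 2302.64
nΣxy − ΣxΣy = 16118.48 − 16353.75 = -235.27
nΣx² − (Σx)² = 16796.85 − 15006.25 = 1790.6; nΣy² − (Σy)² = 18144.49 − 17822.25 = 322.24
r = -235.27 / √(1790.6 × 322.24) = -235.27 / 759.6071 ≈ -0.310

-0.310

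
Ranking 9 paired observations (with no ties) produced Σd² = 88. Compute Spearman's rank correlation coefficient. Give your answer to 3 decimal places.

ρ = 1 − 6Σd² / [n(n²−1)] = 1 − 6×88 / (9×80)
  = 1 − 528/720 = 1 − 0.7333 ≈ 0.267

0.267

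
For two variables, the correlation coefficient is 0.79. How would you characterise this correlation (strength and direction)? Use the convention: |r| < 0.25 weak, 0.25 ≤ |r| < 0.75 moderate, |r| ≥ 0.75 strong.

r = 0.79 > 0 so the relationship is positive.
|r| = 0.79, which falls in the strong range.

strong positive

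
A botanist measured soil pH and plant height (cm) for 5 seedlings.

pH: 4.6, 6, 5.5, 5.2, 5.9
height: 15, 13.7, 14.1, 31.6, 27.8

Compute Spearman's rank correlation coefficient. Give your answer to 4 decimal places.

Rank pH: 1, 5, 3, 2, 4
Rank height: 3, 1, 2, 5, 4
d = rank(pH) − rank(height): -2, 4, 1, -3, 0; Σd² = 30
ρ = 1 − 6Σd² / [n(n²−1)] = 1 − 6×30 / (5×24) = 1 − 180/120 ≈ -0.5000

-0.5000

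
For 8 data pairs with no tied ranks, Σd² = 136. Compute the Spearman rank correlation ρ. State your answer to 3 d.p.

ρ = 1 − 6Σd² / [n(n²−1)] = 1 − 6×136 / (8×63)
  = 1 − 816/504 = 1 − 1.6190 ≈ -0.619

-0.619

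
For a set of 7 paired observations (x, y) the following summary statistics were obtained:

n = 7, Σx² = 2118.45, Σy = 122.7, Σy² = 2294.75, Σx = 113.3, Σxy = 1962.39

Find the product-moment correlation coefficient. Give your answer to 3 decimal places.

-0.117

r = (nΣxy − ΣxΣy) / √[(nΣx² − (Σx)²)(nΣy² − (Σy)²)]
Numerator: 7×1962.39 − 113.3×122.7 = -165.18
Denominator: √[(14829.15 − 12836.89)(16063.25 − 15055.29)] = √[1992.26 × 1007.96] = 1417.0809
r = -165.18 / 1417.0809 ≈ -0.117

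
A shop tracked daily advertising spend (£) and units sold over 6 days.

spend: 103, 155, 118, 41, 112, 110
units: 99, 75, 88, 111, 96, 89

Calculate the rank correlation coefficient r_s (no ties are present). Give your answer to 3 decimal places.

Rank spend: 2, 6, 5, 1, 4, 3
Rank units: 5, 1, 2, 6, 4, 3
d = rank(spend) − rank(units): -3, 5, 3, -5, 0, 0; Σd² = 68
ρ = 1 − 6Σd² / [n(n²−1)] = 1 − 6×68 / (6×35) = 1 − 408/210 ≈ -0.943

-0.943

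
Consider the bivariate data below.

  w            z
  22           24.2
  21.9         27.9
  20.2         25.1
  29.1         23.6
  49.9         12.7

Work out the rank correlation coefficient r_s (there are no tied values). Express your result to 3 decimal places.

Rank w: 3, 2, 1, 4, 5
Rank z: 3, 5, 4, 2, 1
d = rank(w) − rank(z): 0, -3, -3, 2, 4; Σd² = 38
ρ = 1 − 6Σd² / [n(n²−1)] = 1 − 6×38 / (5×24) = 1 − 228/120 ≈ -0.900

-0.900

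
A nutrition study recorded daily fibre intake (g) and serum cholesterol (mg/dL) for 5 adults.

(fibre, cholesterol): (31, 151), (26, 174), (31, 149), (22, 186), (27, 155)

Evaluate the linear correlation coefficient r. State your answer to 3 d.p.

-0.937

n = 5, Σx = 137, Σy = 815, Σx² = 3811, Σy² = 133899, Σxy = 22101
nΣxy − ΣxΣy = 110505 − 111655 = -1150
nΣx² − (Σx)² = 19055 − 18769 = 286; nΣy² − (Σy)² = 669495 − 664225 = 5270
r = -1150 / √(286 × 5270) = -1150 / 1227.6889 ≈ -0.937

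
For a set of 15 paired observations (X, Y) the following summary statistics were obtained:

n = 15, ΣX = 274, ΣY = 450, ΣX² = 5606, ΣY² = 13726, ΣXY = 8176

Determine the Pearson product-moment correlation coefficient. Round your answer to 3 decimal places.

-0.119

r = (nΣXY − ΣXΣY) / √[(nΣX² − (ΣX)²)(nΣY² − (ΣY)²)]
Numerator: 15×8176 − 274×450 = -660
Denominator: √[(84090 − 75076)(205890 − 202500)] = √[9014 × 3390] = 5527.8802
r = -660 / 5527.8802 ≈ -0.119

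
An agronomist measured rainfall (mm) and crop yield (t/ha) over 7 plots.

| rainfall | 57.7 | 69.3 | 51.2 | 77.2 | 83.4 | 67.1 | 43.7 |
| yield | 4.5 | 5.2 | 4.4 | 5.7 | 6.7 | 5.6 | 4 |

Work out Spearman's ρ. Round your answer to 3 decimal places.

Rank rainfall: 3, 5, 2, 6, 7, 4, 1
Rank yield: 3, 4, 2, 6, 7, 5, 1
d = rank(rainfall) − rank(yield): 0, 1, 0, 0, 0, -1, 0; Σd² = 2
ρ = 1 − 6Σd² / [n(n²−1)] = 1 − 6×2 / (7×48) = 1 − 12/336 ≈ 0.964

0.964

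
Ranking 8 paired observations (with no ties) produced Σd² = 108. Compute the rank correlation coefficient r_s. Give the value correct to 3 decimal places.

ρ = 1 − 6Σd² / [n(n²−1)] = 1 − 6×108 / (8×63)
  = 1 − 648/504 = 1 − 1.2857 ≈ -0.286

-0.286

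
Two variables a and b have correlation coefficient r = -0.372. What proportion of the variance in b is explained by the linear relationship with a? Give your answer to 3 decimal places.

0.138

r² = (-0.372)² = 0.138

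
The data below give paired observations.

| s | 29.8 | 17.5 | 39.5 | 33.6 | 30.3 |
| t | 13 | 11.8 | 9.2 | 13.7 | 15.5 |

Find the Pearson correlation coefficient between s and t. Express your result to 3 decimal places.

n = 5, Σs = 150.7, Σt = 63.2, Σs² = 4801.59, Σt² = 820.82, Σst = 1887.27
nΣst − ΣsΣt = 9436.35 − 9524.24 = -87.89
nΣs² − (Σs)² = 24007.95 − 22710.49 = 1297.46; nΣt² − (Σt)² = 4104.1 − 3994.24 = 109.86
r = -87.89 / √(1297.46 × 109.86) = -87.89 / 377.5433 ≈ -0.233

-0.233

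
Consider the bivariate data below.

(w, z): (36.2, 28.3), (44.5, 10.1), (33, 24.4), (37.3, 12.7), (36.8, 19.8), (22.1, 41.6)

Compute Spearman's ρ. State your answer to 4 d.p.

-0.9429

Rank w: 3, 6, 2, 5, 4, 1
Rank z: 5, 1, 4, 2, 3, 6
d = rank(w) − rank(z): -2, 5, -2, 3, 1, -5; Σd² = 68
ρ = 1 − 6Σd² / [n(n²−1)] = 1 − 6×68 / (6×35) = 1 − 408/210 ≈ -0.9429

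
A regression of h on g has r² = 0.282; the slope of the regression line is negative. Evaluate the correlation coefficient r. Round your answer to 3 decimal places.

-0.531

|r| = √0.282 = 0.531
The association is negative, so r = −0.531.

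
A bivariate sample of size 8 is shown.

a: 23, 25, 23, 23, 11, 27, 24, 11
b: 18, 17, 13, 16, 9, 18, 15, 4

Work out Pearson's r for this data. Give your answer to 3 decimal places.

0.919

n = 8, Σa = 167, Σb = 110, Σa² = 3759, Σb² = 1684, Σab = 2495
nΣab − ΣaΣb = 19960 − 18370 = 1590
nΣa² − (Σa)² = 30072 − 27889 = 2183; nΣb² − (Σb)² = 13472 − 12100 = 1372
r = 1590 / √(2183 × 1372) = 1590 / 1730.6288 ≈ 0.919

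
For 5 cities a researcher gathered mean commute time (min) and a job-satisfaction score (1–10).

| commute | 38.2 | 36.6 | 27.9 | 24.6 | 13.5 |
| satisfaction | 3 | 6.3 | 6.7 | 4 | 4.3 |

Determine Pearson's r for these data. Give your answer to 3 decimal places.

n = 5, Σx = 140.8, Σy = 24.3, Σx² = 4364.62, Σy² = 128.07, Σxy = 688.56
nΣxy − ΣxΣy = 3442.8 − 3421.44 = 21.36
nΣx² − (Σx)² = 21823.1 − 19824.64 = 1998.46; nΣy² − (Σy)² = 640.35 − 590.49 = 49.86
r = 21.36 / √(1998.46 × 49.86) = 21.36 / 315.6631 ≈ 0.068

0.068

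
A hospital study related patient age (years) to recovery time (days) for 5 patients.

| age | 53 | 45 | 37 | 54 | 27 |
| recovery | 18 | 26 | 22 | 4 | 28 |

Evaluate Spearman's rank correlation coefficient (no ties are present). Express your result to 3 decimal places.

Rank age: 4, 3, 2, 5, 1
Rank recovery: 2, 4, 3, 1, 5
d = rank(age) − rank(recovery): 2, -1, -1, 4, -4; Σd² = 38
ρ = 1 − 6Σd² / [n(n²−1)] = 1 − 6×38 / (5×24) = 1 − 228/120 ≈ -0.900

-0.900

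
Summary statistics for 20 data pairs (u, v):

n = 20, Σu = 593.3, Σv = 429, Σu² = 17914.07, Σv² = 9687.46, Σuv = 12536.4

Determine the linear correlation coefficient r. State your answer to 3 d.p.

-0.487

r = (nΣuv − ΣuΣv) / √[(nΣu² − (Σu)²)(nΣv² − (Σv)²)]
Numerator: 20×12536.4 − 593.3×429 = -3797.7
Denominator: √[(358281.4 − 352004.89)(193749.2 − 184041)] = √[6276.51 × 9708.2] = 7805.9986
r = -3797.7 / 7805.9986 ≈ -0.487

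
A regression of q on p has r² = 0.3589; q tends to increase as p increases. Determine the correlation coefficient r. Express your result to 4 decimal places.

|r| = √0.3589 = 0.5991
The association is positive, so r = 0.5991.

0.5991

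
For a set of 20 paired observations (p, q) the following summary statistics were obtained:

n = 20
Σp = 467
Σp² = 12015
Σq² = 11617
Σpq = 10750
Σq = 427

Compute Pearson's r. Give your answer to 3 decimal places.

0.468

r = (nΣpq − ΣpΣq) / √[(nΣp² − (Σp)²)(nΣq² − (Σq)²)]
Numerator: 20×10750 − 467×427 = 15591
Denominator: √[(240300 − 218089)(232340 − 182329)] = √[22211 × 50011] = 33328.5811
r = 15591 / 33328.5811 ≈ 0.468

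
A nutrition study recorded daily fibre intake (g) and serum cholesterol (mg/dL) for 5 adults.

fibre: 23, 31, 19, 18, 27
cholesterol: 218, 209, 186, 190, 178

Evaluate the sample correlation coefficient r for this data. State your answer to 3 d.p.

n = 5, Σx = 118, Σy = 981, Σx² = 2904, Σy² = 193585, Σxy = 23253
nΣxy − ΣxΣy = 116265 − 115758 = 507
nΣx² − (Σx)² = 14520 − 13924 = 596; nΣy² − (Σy)² = 967925 − 962361 = 5564
r = 507 / √(596 × 5564) = 507 / 1821.0283 ≈ 0.278

0.278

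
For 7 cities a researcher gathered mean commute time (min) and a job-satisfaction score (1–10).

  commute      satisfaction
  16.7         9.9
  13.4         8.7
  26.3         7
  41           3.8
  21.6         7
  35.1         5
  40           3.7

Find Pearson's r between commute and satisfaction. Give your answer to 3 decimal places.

n = 7, Σx = 194.1, Σy = 45.1, Σx² = 6129.71, Σy² = 324.83, Σxy = 1096.51
nΣxy − ΣxΣy = 7675.57 − 8753.91 = -1078.34
nΣx² − (Σx)² = 42907.97 − 37674.81 = 5233.16; nΣy² − (Σy)² = 2273.81 − 2034.01 = 239.8
r = -1078.34 / √(5233.16 × 239.8) = -1078.34 / 1120.2284 ≈ -0.963

-0.963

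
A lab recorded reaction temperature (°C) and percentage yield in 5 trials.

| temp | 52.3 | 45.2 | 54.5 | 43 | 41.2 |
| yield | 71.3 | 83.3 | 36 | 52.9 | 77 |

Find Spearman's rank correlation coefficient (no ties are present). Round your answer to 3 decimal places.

-0.500

Rank temp: 4, 3, 5, 2, 1
Rank yield: 3, 5, 1, 2, 4
d = rank(temp) − rank(yield): 1, -2, 4, 0, -3; Σd² = 30
ρ = 1 − 6Σd² / [n(n²−1)] = 1 − 6×30 / (5×24) = 1 − 180/120 ≈ -0.500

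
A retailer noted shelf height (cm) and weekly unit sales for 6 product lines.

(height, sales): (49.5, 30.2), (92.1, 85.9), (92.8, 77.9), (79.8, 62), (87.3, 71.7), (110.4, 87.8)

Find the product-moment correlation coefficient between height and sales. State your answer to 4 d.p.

n = 6, Σx = 511.9, Σy = 415.5, Σx² = 45721.99, Σy² = 31052.99, Σxy = 37535.54
nΣxy − ΣxΣy = 225213.24 − 212694.45 = 12518.79
nΣx² − (Σx)² = 274331.94 − 262041.61 = 12290.33; nΣy² − (Σy)² = 186317.94 − 172640.25 = 13677.69
r = 12518.79 / √(12290.33 × 13677.69) = 12518.79 / 12965.4666 ≈ 0.9655

0.9655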